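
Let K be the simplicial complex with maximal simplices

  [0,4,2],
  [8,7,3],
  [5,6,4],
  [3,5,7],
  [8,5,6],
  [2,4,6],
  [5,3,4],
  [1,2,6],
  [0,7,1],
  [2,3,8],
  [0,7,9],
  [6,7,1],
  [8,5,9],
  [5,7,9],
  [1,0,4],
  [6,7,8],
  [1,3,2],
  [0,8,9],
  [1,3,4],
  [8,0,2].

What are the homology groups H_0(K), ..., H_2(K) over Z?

H_0 = Z,  H_1 = Z ⊕ Z/2,  H_2 = 0.

Fix the vertex order 0 < 1 < 2 < 3 < 4 < 5 < 6 < 7 < 8 < 9 and write every simplex with vertices in increasing order. Then dim K = 2 and the simplices of K are:

  0-simplices (10): [0], [1], [2], [3], [4], [5], [6], [7], [8], [9]
  1-simplices (30): (30 of them)
  2-simplices (20): (20 of them)

so the chain groups are C_0 ≅ Z^10, C_1 ≅ Z^30, C_2 ≅ Z^20.

∂_1: C_1 → C_0 maps an edge to its endpoints' difference, ∂[p,q] = q − p.
The resulting 10×30 matrix has rank 9, and its Smith normal form has invariant factors (1,1,1,1,1,1,1,1,1).

Boundary ∂_2: C_2 → C_1 acts by ∂[p,q,r] = [q,r] − [p,r] + [p,q]. For instance
  ∂[0,1,7] = [1,7] − [0,7] + [0,1],
  ∂[1,3,4] = [3,4] − [1,4] + [1,3].
As a 30×20 matrix over Z this has rank 20, with invariant factors (1,1,1,1,1,1,1,1,1,1,1,1,1,1,1,1,1,1,1,2).

From H_k ≅ ker(∂_k) / im(∂_{k+1}) we obtain:

  H_0: rank C_0 − rank ∂_1 = 10 − 9 = 1, and the invariant factors of ∂_1 are all 1, so H_0 = Z.
  H_1: rank ker ∂_1 − rank ∂_2 = (30 − 9) − 20 = 1, and ∂_2 has invariant factor 2 > 1, so H_1 = Z ⊕ Z/2.
  H_2: rank ker ∂_2 − rank ∂_3 = (20 − 20) − 0 = 0, and there is no ∂_3, so H_2 = 0.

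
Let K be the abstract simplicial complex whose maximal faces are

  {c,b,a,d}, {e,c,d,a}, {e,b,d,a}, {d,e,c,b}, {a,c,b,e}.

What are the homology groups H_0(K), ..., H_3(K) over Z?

Fix the vertex order a < b < c < d < e and write every simplex with vertices in increasing order. Then dim K = 3 and the simplices of K are:

  0-simplices (5): a, b, c, d, e
  1-simplices (10): ab, ac, ad, ae, bc, bd, be, cd, ce, de
  2-simplices (10): abc, abd, abe, acd, ace, ade, bcd, bce, bde, cde
  3-simplices (5): abcd, abce, abde, acde, bcde

giving chain groups C_0 ≅ Z^5, C_1 ≅ Z^10, C_2 ≅ Z^10, C_3 ≅ Z^5.

Boundary ∂_1: C_1 → C_0 maps an edge to its endpoints' difference, ∂[p,q] = q − p. For instance
  ∂be = e − b.
The 5×10 boundary matrix has rank 4 and Smith normal form diag(1,1,1,1).

∂_2: C_2 → C_1 sends each 2-simplex [p,q,r] to [q,r] − [p,r] + [p,q]. For instance
  ∂ade = de − ae + ad,
  ∂bce = ce − be + bc.
The 10×10 boundary matrix has rank 6 and Smith normal form diag(1,1,1,1,1,1).

The boundary map ∂_3: C_3 → C_2 sends each 3-simplex σ to the alternating sum Σ_i (−1)^i (σ with its i-th vertex removed). For instance
  ∂acde = cde − ade + ace − acd,
  ∂abde = bde − ade + abe − abd.
The 10×5 boundary matrix has rank 4 and Smith normal form diag(1,1,1,1).

From H_k ≅ ker(∂_k) / im(∂_{k+1}) we obtain:

  H_0: rank C_0 − rank ∂_1 = 5 − 4 = 1, and the invariant factors of ∂_1 are all 1, so H_0 ≅ Z.
  H_1: rank ker ∂_1 − rank ∂_2 = (10 − 4) − 6 = 0, and the invariant factors of ∂_2 are all 1, so H_1 ≅ 0.
  H_2: rank ker ∂_2 − rank ∂_3 = (10 − 6) − 4 = 0, and the invariant factors of ∂_3 are all 1, so H_2 ≅ 0.
  H_3: rank ker ∂_3 − rank ∂_4 = (5 − 4) − 0 = 1, and there is no ∂_4, so H_3 ≅ Z.

As a check, the Euler characteristic is 5 − 10 + 10 − 5 = 0, which agrees with 1 − 0 + 0 − 1 = 0.
(K is a triangulation of the 3-sphere S^3.)

H_0 = Z,  H_1 = 0,  H_2 = 0,  H_3 = Z.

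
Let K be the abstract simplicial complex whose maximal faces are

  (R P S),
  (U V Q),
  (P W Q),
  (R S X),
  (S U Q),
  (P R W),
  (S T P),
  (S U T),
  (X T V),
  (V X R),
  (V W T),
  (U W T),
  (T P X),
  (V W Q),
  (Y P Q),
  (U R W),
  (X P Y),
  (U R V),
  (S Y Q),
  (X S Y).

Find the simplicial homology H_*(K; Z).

Take the total order P < Q < R < S < T < U < V < W < X < Y on the vertex set. Then K (dimension 2) consists of the simplices:

  0-simplices (10): P, Q, R, S, T, U, V, W, X, Y
  1-simplices (30): PQ, PR, PS, PT, PW, PX, PY, QS, QU, QV, QW, QY, RS, RU, RV, RW, RX, ST, SU, SX, SY, TU, TV, TW, TX, UV, UW, VW, VX, XY
  2-simplices (20): PQW, PQY, PRS, PRW, PST, PTX, PXY, QSU, QSY, QUV, QVW, RSX, RUV, RUW, RVX, STU, SXY, TUW, TVW, TVX

Hence C_0 ≅ Z^10, C_1 ≅ Z^30, C_2 ≅ Z^20.

∂_1: C_1 → C_0 maps an edge to its endpoints' difference, ∂[p,q] = q − p.
The resulting 10×30 matrix has rank 9, and its Smith normal form has invariant factors (1,1,1,1,1,1,1,1,1).

∂_2: C_2 → C_1 sends each 2-simplex [p,q,r] to [q,r] − [p,r] + [p,q]. For instance
  ∂PRW = RW − PW + PR,
  ∂QSY = SY − QY + QS.
This gives a 30×20 integer matrix of rank 20; reducing to Smith normal form yields diagonal entries (1,1,1,1,1,1,1,1,1,1,1,1,1,1,1,1,1,1,1,2).

From H_k ≅ ker(∂_k) / im(∂_{k+1}) we obtain:

  H_0: rank C_0 − rank ∂_1 = 10 − 9 = 1, and the invariant factors of ∂_1 are all 1, so H_0 ≅ Z.
  H_1: rank ker ∂_1 − rank ∂_2 = (30 − 9) − 20 = 1, and ∂_2 has invariant factor 2 > 1, so H_1 ≅ Z ⊕ Z/2Z.
  H_2: rank ker ∂_2 − rank ∂_3 = (20 − 20) − 0 = 0, and there is no ∂_3, so H_2 ≅ 0.

H_0 ≅ Z,  H_1 ≅ Z ⊕ Z/2Z,  H_2 = 0.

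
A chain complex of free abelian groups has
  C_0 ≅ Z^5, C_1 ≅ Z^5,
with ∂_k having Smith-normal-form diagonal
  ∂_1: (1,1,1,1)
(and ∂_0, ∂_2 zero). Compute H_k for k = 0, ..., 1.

H_0: b_0 = 5 − 0 − 4 = 1; torsion from ∂_1 factors > 1: none. So H_0 = Z.
H_1: b_1 = 5 − 4 − 0 = 1; torsion from ∂_2 factors > 1: none. So H_1 = Z.

H_0 = Z,  H_1 = Z.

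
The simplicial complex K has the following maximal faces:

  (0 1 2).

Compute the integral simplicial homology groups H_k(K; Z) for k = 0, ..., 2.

Take the total order 0 < 1 < 2 on the vertex set. Then K (dimension 2) consists of the simplices:

  0-simplices (3): [0], [1], [2]
  1-simplices (3): [0,1], [0,2], [1,2]
  2-simplices (1): [0,1,2]

Hence C_0 ≅ Z^3, C_1 ≅ Z^3, C_2 ≅ Z^1.

The boundary map ∂_1: C_1 → C_0 sends each edge [p,q] (with p < q) to q − p. For instance
  ∂[0,1] = [1] − [0].
This gives a 3×3 integer matrix of rank 2; reducing to Smith normal form yields diagonal entries (1,1).

The boundary map ∂_2: C_2 → C_1 maps a triangle to the signed sum of its edges. For instance
  ∂[0,1,2] = [1,2] − [0,2] + [0,1].
As a 3×1 matrix over Z this has rank 1, with invariant factors (1).

Computing H_k = (kernel of ∂_k) / (image of ∂_{k+1}):

  H_0: rank C_0 − rank ∂_1 = 3 − 2 = 1, and the invariant factors of ∂_1 are all 1, so H_0 = Z.
  H_1: rank ker ∂_1 − rank ∂_2 = (3 − 2) − 1 = 0, and the invariant factors of ∂_2 are all 1, so H_1 = 0.
  H_2: rank ker ∂_2 − rank ∂_3 = (1 − 1) − 0 = 0, and there is no ∂_3, so H_2 = 0.

H_0 = Z,  H_1 = 0,  H_2 = 0.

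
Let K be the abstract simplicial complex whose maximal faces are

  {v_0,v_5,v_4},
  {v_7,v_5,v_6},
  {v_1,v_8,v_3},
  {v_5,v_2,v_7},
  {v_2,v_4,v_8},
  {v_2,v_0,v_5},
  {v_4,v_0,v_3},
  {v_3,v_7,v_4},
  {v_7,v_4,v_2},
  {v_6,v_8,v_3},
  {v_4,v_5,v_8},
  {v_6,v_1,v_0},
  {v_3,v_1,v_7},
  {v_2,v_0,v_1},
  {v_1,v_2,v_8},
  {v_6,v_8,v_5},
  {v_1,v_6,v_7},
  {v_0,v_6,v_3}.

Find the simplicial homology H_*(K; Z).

Order the vertices as v_0 < v_1 < v_2 < v_3 < v_4 < v_5 < v_6 < v_7 < v_8. Listing each simplex with vertices in this order, K has dimension 2 with simplices:

  0-simplices (9): [v_0], [v_1], [v_2], [v_3], [v_4], [v_5], [v_6], [v_7], [v_8]
  1-simplices (27): (27 of them)
  2-simplices (18): (18 of them)

Hence C_0 ≅ Z^9, C_1 ≅ Z^27, C_2 ≅ Z^18.

Boundary ∂_1: C_1 → C_0 is given by ∂[p,q] = [q] − [p]. For instance
  ∂[v_1,v_2] = [v_2] − [v_1].
The resulting 9×27 matrix has rank 8, and its Smith normal form has invariant factors (1,1,1,1,1,1,1,1).

∂_2: C_2 → C_1 maps a triangle to the signed sum of its edges. For instance
  ∂[v_0,v_2,v_5] = [v_2,v_5] − [v_0,v_5] + [v_0,v_2],
  ∂[v_0,v_3,v_4] = [v_3,v_4] − [v_0,v_4] + [v_0,v_3].
The 27×18 boundary matrix has rank 18 and Smith normal form diag(1,1,1,1,1,1,1,1,1,1,1,1,1,1,1,1,1,2).

From H_k ≅ ker(∂_k) / im(∂_{k+1}) we obtain:

  H_0: rank C_0 − rank ∂_1 = 9 − 8 = 1, and the invariant factors of ∂_1 are all 1, so H_0 ≅ Z.
  H_1: rank ker ∂_1 − rank ∂_2 = (27 − 8) − 18 = 1, and ∂_2 has invariant factor 2 > 1, so H_1 ≅ Z ⊕ Z_2.
  H_2: rank ker ∂_2 − rank ∂_3 = (18 − 18) − 0 = 0, and there is no ∂_3, so H_2 ≅ 0.

H_0 = Z,  H_1 = Z ⊕ Z_2,  H_2 = 0.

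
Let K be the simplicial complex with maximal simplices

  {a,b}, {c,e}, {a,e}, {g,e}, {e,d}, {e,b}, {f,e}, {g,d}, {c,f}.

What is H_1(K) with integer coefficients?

H_1 ≅ Z^3.

Take the total order a < b < c < d < e < f < g on the vertex set. Then K (dimension 1) consists of the simplices:

  0-simplices (7): a, b, c, d, e, f, g
  1-simplices (9): ab, ae, be, ce, cf, de, dg, ef, eg

giving chain groups C_0 ≅ Z^7, C_1 ≅ Z^9.

∂_1: C_1 → C_0 maps an edge to its endpoints' difference, ∂[p,q] = q − p. For instance
  ∂be = e − b.
This gives a 7×9 integer matrix of rank 6; reducing to Smith normal form yields diagonal entries (1,1,1,1,1,1).

From H_k ≅ ker(∂_k) / im(∂_{k+1}) we obtain:

  H_1: rank ker ∂_1 − rank ∂_2 = (9 − 6) − 0 = 3, and there is no ∂_2, so H_1 = Z^3.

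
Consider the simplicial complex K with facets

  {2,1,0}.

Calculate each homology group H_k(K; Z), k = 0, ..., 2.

H_0 ≅ Z,  H_1 = 0,  H_2 = 0.

Fix the vertex order 0 < 1 < 2 and write every simplex with vertices in increasing order. Then dim K = 2 and the simplices of K are:

  0-simplices (3): [0], [1], [2]
  1-simplices (3): [0,1], [0,2], [1,2]
  2-simplices (1): [0,1,2]

Hence C_0 ≅ Z^3, C_1 ≅ Z^3, C_2 ≅ Z^1.

The boundary map ∂_1: C_1 → C_0 sends each edge [p,q] (with p < q) to q − p. For instance
  ∂[0,2] = [2] − [0].
This gives a 3×3 integer matrix of rank 2; reducing to Smith normal form yields diagonal entries (1,1).

The boundary map ∂_2: C_2 → C_1 maps a triangle to the signed sum of its edges. For instance
  ∂[0,1,2] = [1,2] − [0,2] + [0,1].
The 3×1 boundary matrix has rank 1 and Smith normal form diag(1).

Computing H_k = (kernel of ∂_k) / (image of ∂_{k+1}):

  H_0: rank C_0 − rank ∂_1 = 3 − 2 = 1, and the invariant factors of ∂_1 are all 1, so H_0 ≅ Z.
  H_1: rank ker ∂_1 − rank ∂_2 = (3 − 2) − 1 = 0, and the invariant factors of ∂_2 are all 1, so H_1 ≅ 0.
  H_2: rank ker ∂_2 − rank ∂_3 = (1 − 1) − 0 = 0, and there is no ∂_3, so H_2 ≅ 0.

(K is a triangulation of the 2-simplex.)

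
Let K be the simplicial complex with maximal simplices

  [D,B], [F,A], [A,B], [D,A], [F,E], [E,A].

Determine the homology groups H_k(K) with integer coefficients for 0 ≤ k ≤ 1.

Fix the vertex order A < B < D < E < F and write every simplex with vertices in increasing order. Then dim K = 1 and the simplices of K are:

  0-simplices (5): A, B, D, E, F
  1-simplices (6): AB, AD, AE, AF, BD, EF

so the chain groups are C_0 ≅ Z^5, C_1 ≅ Z^6.

The boundary map ∂_1: C_1 → C_0 is given by ∂[p,q] = [q] − [p]. For instance
  ∂BD = D − B.
As a 5×6 matrix over Z this has rank 4, with invariant factors (1,1,1,1).

Computing H_k = (kernel of ∂_k) / (image of ∂_{k+1}):

  H_0: rank C_0 − rank ∂_1 = 5 − 4 = 1, and the invariant factors of ∂_1 are all 1, so H_0 ≅ Z.
  H_1: rank ker ∂_1 − rank ∂_2 = (6 − 4) − 0 = 2, and there is no ∂_2, so H_1 ≅ Z^2.

As a check, the Euler characteristic is 5 − 6 = -1, which agrees with 1 − 2 = -1.
(K is a triangulation of a wedge of 2 circles.)

H_0 ≅ Z,  H_1 ≅ Z^2.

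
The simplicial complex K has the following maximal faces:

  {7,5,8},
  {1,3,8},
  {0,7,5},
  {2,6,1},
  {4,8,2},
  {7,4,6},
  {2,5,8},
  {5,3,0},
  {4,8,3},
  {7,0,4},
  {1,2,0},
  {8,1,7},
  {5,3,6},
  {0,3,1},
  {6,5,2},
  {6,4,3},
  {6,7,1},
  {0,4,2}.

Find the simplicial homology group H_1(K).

H_1 = Z^2.

We work with the vertex ordering 0 < 1 < 2 < 3 < 4 < 5 < 6 < 7 < 8. The simplices of K, each written with vertices in increasing order, are:

  0-simplices (9): [0], [1], [2], [3], [4], [5], [6], [7], [8]
  1-simplices (27): (27 of them)
  2-simplices (18): [0,1,2], [0,1,3], [0,2,4], [0,3,5], [0,4,7], [0,5,7], [1,2,6], [1,3,8], [1,6,7], [1,7,8], [2,4,8], [2,5,6], [2,5,8], [3,4,6], [3,4,8], [3,5,6], [4,6,7], [5,7,8]

so the chain groups are C_0 ≅ Z^9, C_1 ≅ Z^27, C_2 ≅ Z^18.

∂_1: C_1 → C_0 is given by ∂[p,q] = [q] − [p].
The resulting 9×27 matrix has rank 8, and its Smith normal form has invariant factors (1,1,1,1,1,1,1,1).

∂_2: C_2 → C_1 acts by ∂[p,q,r] = [q,r] − [p,r] + [p,q]. For instance
  ∂[0,5,7] = [5,7] − [0,7] + [0,5],
  ∂[0,2,4] = [2,4] − [0,4] + [0,2].
This gives a 27×18 integer matrix of rank 17; reducing to Smith normal form yields diagonal entries (1,1,1,1,1,1,1,1,1,1,1,1,1,1,1,1,1).

Reading off H_k = ker ∂_k / im ∂_{k+1}:

  H_1: rank ker ∂_1 − rank ∂_2 = (27 − 8) − 17 = 2, and the invariant factors of ∂_2 are all 1, so H_1 = Z^2.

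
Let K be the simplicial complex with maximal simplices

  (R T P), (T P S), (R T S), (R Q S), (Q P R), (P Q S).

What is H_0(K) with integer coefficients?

H_0 ≅ Z.

Order the vertices as P < Q < R < S < T. Listing each simplex with vertices in this order, K has dimension 2 with simplices:

  0-simplices (5): P, Q, R, S, T
  1-simplices (9): PQ, PR, PS, PT, QR, QS, RS, RT, ST
  2-simplices (6): PQR, PQS, PRT, PST, QRS, RST

so the chain groups are C_0 ≅ Z^5, C_1 ≅ Z^9, C_2 ≅ Z^6.

∂_1: C_1 → C_0 sends each edge [p,q] (with p < q) to q − p.
As a 5×9 matrix over Z this has rank 4, with invariant factors (1,1,1,1).

∂_2: C_2 → C_1 sends each 2-simplex [p,q,r] to [q,r] − [p,r] + [p,q]. For instance
  ∂QRS = RS − QS + QR,
  ∂PQR = QR − PR + PQ.
The resulting 9×6 matrix has rank 5, and its Smith normal form has invariant factors (1,1,1,1,1).

Reading off H_k = ker ∂_k / im ∂_{k+1}:

  H_0: rank C_0 − rank ∂_1 = 5 − 4 = 1, and the invariant factors of ∂_1 are all 1, so H_0 = Z.

(K is a triangulation of the 2-sphere S^2.)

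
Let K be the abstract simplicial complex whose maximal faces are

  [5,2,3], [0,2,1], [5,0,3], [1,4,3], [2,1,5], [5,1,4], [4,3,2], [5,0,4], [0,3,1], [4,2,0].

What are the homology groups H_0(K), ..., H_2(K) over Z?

H_0 ≅ Z,  H_1 ≅ Z/2,  H_2 = 0.

We work with the vertex ordering 0 < 1 < 2 < 3 < 4 < 5. The simplices of K, each written with vertices in increasing order, are:

  0-simplices (6): [0], [1], [2], [3], [4], [5]
  1-simplices (15): [0,1], [0,2], [0,3], [0,4], [0,5], [1,2], [1,3], [1,4], [1,5], [2,3], [2,4], [2,5], [3,4], [3,5], [4,5]
  2-simplices (10): [0,1,2], [0,1,3], [0,2,4], [0,3,5], [0,4,5], [1,2,5], [1,3,4], [1,4,5], [2,3,4], [2,3,5]

so the chain groups are C_0 ≅ Z^6, C_1 ≅ Z^15, C_2 ≅ Z^10.

The boundary map ∂_1: C_1 → C_0 is given by ∂[p,q] = [q] − [p].
The resulting 6×15 matrix has rank 5, and its Smith normal form has invariant factors (1,1,1,1,1).

The boundary map ∂_2: C_2 → C_1 acts by ∂[p,q,r] = [q,r] − [p,r] + [p,q]. For instance
  ∂[0,2,4] = [2,4] − [0,4] + [0,2],
  ∂[0,3,5] = [3,5] − [0,5] + [0,3].
This gives a 15×10 integer matrix of rank 10; reducing to Smith normal form yields diagonal entries (1,1,1,1,1,1,1,1,1,2).

Now H_k = ker ∂_k / im ∂_{k+1}, so:

  H_0: rank C_0 − rank ∂_1 = 6 − 5 = 1, and the invariant factors of ∂_1 are all 1, so H_0 = Z.
  H_1: rank ker ∂_1 − rank ∂_2 = (15 − 5) − 10 = 0, and ∂_2 has invariant factor 2 > 1, so H_1 = Z/2.
  H_2: rank ker ∂_2 − rank ∂_3 = (10 − 10) − 0 = 0, and there is no ∂_3, so H_2 = 0.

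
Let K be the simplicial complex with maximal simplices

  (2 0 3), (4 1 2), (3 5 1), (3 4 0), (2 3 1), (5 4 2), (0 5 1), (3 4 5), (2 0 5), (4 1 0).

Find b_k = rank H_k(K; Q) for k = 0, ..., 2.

Take the total order 0 < 1 < 2 < 3 < 4 < 5 on the vertex set. Then K (dimension 2) consists of the simplices:

  0-simplices (6): [0], [1], [2], [3], [4], [5]
  1-simplices (15): [0,1], [0,2], [0,3], [0,4], [0,5], [1,2], [1,3], [1,4], [1,5], [2,3], [2,4], [2,5], [3,4], [3,5], [4,5]
  2-simplices (10): [0,1,4], [0,1,5], [0,2,3], [0,2,5], [0,3,4], [1,2,3], [1,2,4], [1,3,5], [2,4,5], [3,4,5]

so the chain groups are C_0 ≅ Z^6, C_1 ≅ Z^15, C_2 ≅ Z^10.

The boundary map ∂_1: C_1 → C_0 is given by ∂[p,q] = [q] − [p].
The resulting 6×15 matrix has rank 5, and its Smith normal form has invariant factors (1,1,1,1,1).

∂_2: C_2 → C_1 sends each 2-simplex [p,q,r] to [q,r] − [p,r] + [p,q]. For instance
  ∂[1,2,4] = [2,4] − [1,4] + [1,2],
  ∂[3,4,5] = [4,5] − [3,5] + [3,4].
As a 15×10 matrix over Z this has rank 10, with invariant factors (1,1,1,1,1,1,1,1,1,2).

Computing H_k = (kernel of ∂_k) / (image of ∂_{k+1}):

  H_0: rank C_0 − rank ∂_1 = 6 − 5 = 1, and the invariant factors of ∂_1 are all 1, so H_0 ≅ Z.
  H_1: rank ker ∂_1 − rank ∂_2 = (15 − 5) − 10 = 0, and ∂_2 has invariant factor 2 > 1, so H_1 ≅ Z/2Z.
  H_2: rank ker ∂_2 − rank ∂_3 = (10 − 10) − 0 = 0, and there is no ∂_3, so H_2 ≅ 0.

Hence the Betti numbers are b_0 = 1, b_1 = 0, b_2 = 0.

b_0 = 1, b_1 = 0, b_2 = 0.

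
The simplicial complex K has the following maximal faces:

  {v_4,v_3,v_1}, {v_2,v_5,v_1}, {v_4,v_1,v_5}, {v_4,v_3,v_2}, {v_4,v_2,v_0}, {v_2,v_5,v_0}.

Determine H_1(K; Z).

We work with the vertex ordering v_0 < v_1 < v_2 < v_3 < v_4 < v_5. The simplices of K, each written with vertices in increasing order, are:

  0-simplices (6): [v_0], [v_1], [v_2], [v_3], [v_4], [v_5]
  1-simplices (12): [v_0,v_2], [v_0,v_4], [v_0,v_5], [v_1,v_2], [v_1,v_3], [v_1,v_4], [v_1,v_5], [v_2,v_3], [v_2,v_4], [v_2,v_5], [v_3,v_4], [v_4,v_5]
  2-simplices (6): [v_0,v_2,v_4], [v_0,v_2,v_5], [v_1,v_2,v_5], [v_1,v_3,v_4], [v_1,v_4,v_5], [v_2,v_3,v_4]

so the chain groups are C_0 ≅ Z^6, C_1 ≅ Z^12, C_2 ≅ Z^6.

The boundary map ∂_1: C_1 → C_0 sends each edge [p,q] (with p < q) to q − p.
This gives a 6×12 integer matrix of rank 5; reducing to Smith normal form yields diagonal entries (1,1,1,1,1).

The boundary map ∂_2: C_2 → C_1 acts by ∂[p,q,r] = [q,r] − [p,r] + [p,q]. For instance
  ∂[v_2,v_3,v_4] = [v_3,v_4] − [v_2,v_4] + [v_2,v_3],
  ∂[v_0,v_2,v_4] = [v_2,v_4] − [v_0,v_4] + [v_0,v_2].
As a 12×6 matrix over Z this has rank 6, with invariant factors (1,1,1,1,1,1).

From H_k ≅ ker(∂_k) / im(∂_{k+1}) we obtain:

  H_1: rank ker ∂_1 − rank ∂_2 = (12 − 5) − 6 = 1, and the invariant factors of ∂_2 are all 1, so H_1 ≅ Z.

(K is a triangulation of the cylinder S^1 x I.)

H_1 = Z.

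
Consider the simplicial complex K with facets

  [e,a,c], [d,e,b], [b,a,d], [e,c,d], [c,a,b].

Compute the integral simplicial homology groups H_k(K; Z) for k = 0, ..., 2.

We work with the vertex ordering a < b < c < d < e. The simplices of K, each written with vertices in increasing order, are:

  0-simplices (5): a, b, c, d, e
  1-simplices (10): ab, ac, ad, ae, bc, bd, be, cd, ce, de
  2-simplices (5): abc, abd, ace, bde, cde

giving chain groups C_0 ≅ Z^5, C_1 ≅ Z^10, C_2 ≅ Z^5.

∂_1: C_1 → C_0 is given by ∂[p,q] = [q] − [p]. For instance
  ∂ad = d − a.
As a 5×10 matrix over Z this has rank 4, with invariant factors (1,1,1,1).

The boundary map ∂_2: C_2 → C_1 acts by ∂[p,q,r] = [q,r] − [p,r] + [p,q]. For instance
  ∂abd = bd − ad + ab,
  ∂ace = ce − ae + ac.
The 10×5 boundary matrix has rank 5 and Smith normal form diag(1,1,1,1,1).

Reading off H_k = ker ∂_k / im ∂_{k+1}:

  H_0: rank C_0 − rank ∂_1 = 5 − 4 = 1, and the invariant factors of ∂_1 are all 1, so H_0 = Z.
  H_1: rank ker ∂_1 − rank ∂_2 = (10 − 4) − 5 = 1, and the invariant factors of ∂_2 are all 1, so H_1 = Z.
  H_2: rank ker ∂_2 − rank ∂_3 = (5 − 5) − 0 = 0, and there is no ∂_3, so H_2 = 0.

As a check, the Euler characteristic is 5 − 10 + 5 = 0, which agrees with 1 − 1 + 0 = 0.

H_0 ≅ Z,  H_1 ≅ Z,  H_2 = 0.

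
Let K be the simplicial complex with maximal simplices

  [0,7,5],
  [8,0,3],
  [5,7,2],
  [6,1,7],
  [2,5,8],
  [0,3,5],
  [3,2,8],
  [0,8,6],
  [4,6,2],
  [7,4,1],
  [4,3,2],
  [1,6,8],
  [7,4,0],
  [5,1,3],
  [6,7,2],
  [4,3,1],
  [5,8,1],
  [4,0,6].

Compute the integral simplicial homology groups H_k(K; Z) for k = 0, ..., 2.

H_0 = Z,  H_1 = Z ⊕ Z/2,  H_2 = 0.

Fix the vertex order 0 < 1 < 2 < 3 < 4 < 5 < 6 < 7 < 8 and write every simplex with vertices in increasing order. Then dim K = 2 and the simplices of K are:

  0-simplices (9): [0], [1], [2], [3], [4], [5], [6], [7], [8]
  1-simplices (27): (27 of them)
  2-simplices (18): [0,3,5], [0,3,8], [0,4,6], [0,4,7], [0,5,7], [0,6,8], [1,3,4], [1,3,5], [1,4,7], [1,5,8], [1,6,7], [1,6,8], [2,3,4], [2,3,8], [2,4,6], [2,5,7], [2,5,8], [2,6,7]

giving chain groups C_0 ≅ Z^9, C_1 ≅ Z^27, C_2 ≅ Z^18.

Boundary ∂_1: C_1 → C_0 sends each edge [p,q] (with p < q) to q − p.
The resulting 9×27 matrix has rank 8, and its Smith normal form has invariant factors (1,1,1,1,1,1,1,1).

The boundary map ∂_2: C_2 → C_1 maps a triangle to the signed sum of its edges. For instance
  ∂[0,3,8] = [3,8] − [0,8] + [0,3],
  ∂[1,3,4] = [3,4] − [1,4] + [1,3].
This gives a 27×18 integer matrix of rank 18; reducing to Smith normal form yields diagonal entries (1,1,1,1,1,1,1,1,1,1,1,1,1,1,1,1,1,2).

Reading off H_k = ker ∂_k / im ∂_{k+1}:

  H_0: rank C_0 − rank ∂_1 = 9 − 8 = 1, and the invariant factors of ∂_1 are all 1, so H_0 ≅ Z.
  H_1: rank ker ∂_1 − rank ∂_2 = (27 − 8) − 18 = 1, and ∂_2 has invariant factor 2 > 1, so H_1 ≅ Z ⊕ Z/2.
  H_2: rank ker ∂_2 − rank ∂_3 = (18 − 18) − 0 = 0, and there is no ∂_3, so H_2 ≅ 0.

(K is a triangulation of the Klein bottle.)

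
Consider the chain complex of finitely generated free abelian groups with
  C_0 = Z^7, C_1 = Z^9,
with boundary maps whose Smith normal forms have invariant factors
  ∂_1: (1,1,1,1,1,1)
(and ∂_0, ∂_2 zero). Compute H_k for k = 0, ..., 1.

H_0 ≅ Z,  H_1 ≅ Z^3.

H_0: b_0 = 7 − 0 − 6 = 1; torsion from ∂_1 factors > 1: none. So H_0 ≅ Z.
H_1: b_1 = 9 − 6 − 0 = 3; torsion from ∂_2 factors > 1: none. So H_1 ≅ Z^3.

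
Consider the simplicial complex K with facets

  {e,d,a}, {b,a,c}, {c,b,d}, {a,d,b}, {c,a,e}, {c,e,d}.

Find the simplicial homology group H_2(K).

H_2 ≅ Z.

Order the vertices as a < b < c < d < e. Listing each simplex with vertices in this order, K has dimension 2 with simplices:

  0-simplices (5): a, b, c, d, e
  1-simplices (9): ab, ac, ad, ae, bc, bd, cd, ce, de
  2-simplices (6): abc, abd, ace, ade, bcd, cde

giving chain groups C_0 ≅ Z^5, C_1 ≅ Z^9, C_2 ≅ Z^6.

∂_1: C_1 → C_0 sends each edge [p,q] (with p < q) to q − p.
This gives a 5×9 integer matrix of rank 4; reducing to Smith normal form yields diagonal entries (1,1,1,1).

The boundary map ∂_2: C_2 → C_1 acts by ∂[p,q,r] = [q,r] − [p,r] + [p,q]. For instance
  ∂ace = ce − ae + ac,
  ∂ade = de − ae + ad.
As a 9×6 matrix over Z this has rank 5, with invariant factors (1,1,1,1,1).

From H_k ≅ ker(∂_k) / im(∂_{k+1}) we obtain:

  H_2: rank ker ∂_2 − rank ∂_3 = (6 − 5) − 0 = 1, and there is no ∂_3, so H_2 ≅ Z.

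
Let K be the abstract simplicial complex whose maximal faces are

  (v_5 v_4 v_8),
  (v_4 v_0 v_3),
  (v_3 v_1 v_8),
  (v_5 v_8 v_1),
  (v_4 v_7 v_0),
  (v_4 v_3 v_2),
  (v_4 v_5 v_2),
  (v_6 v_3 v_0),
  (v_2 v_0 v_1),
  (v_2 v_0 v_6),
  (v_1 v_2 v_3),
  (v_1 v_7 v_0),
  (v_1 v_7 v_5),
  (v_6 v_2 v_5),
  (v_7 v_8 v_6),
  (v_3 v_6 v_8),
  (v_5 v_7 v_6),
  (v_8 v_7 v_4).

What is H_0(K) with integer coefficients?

Order the vertices as v_0 < v_1 < v_2 < v_3 < v_4 < v_5 < v_6 < v_7 < v_8. Listing each simplex with vertices in this order, K has dimension 2 with simplices:

  0-simplices (9): [v_0], [v_1], [v_2], [v_3], [v_4], [v_5], [v_6], [v_7], [v_8]
  1-simplices (27): (27 of them)
  2-simplices (18): (18 of them)

Hence C_0 ≅ Z^9, C_1 ≅ Z^27, C_2 ≅ Z^18.

The boundary map ∂_1: C_1 → C_0 maps an edge to its endpoints' difference, ∂[p,q] = q − p.
The 9×27 boundary matrix has rank 8 and Smith normal form diag(1,1,1,1,1,1,1,1).

The boundary map ∂_2: C_2 → C_1 maps a triangle to the signed sum of its edges. For instance
  ∂[v_0,v_3,v_6] = [v_3,v_6] − [v_0,v_6] + [v_0,v_3],
  ∂[v_2,v_5,v_6] = [v_5,v_6] − [v_2,v_6] + [v_2,v_5].
This gives a 27×18 integer matrix of rank 18; reducing to Smith normal form yields diagonal entries (1,1,1,1,1,1,1,1,1,1,1,1,1,1,1,1,1,2).

Reading off H_k = ker ∂_k / im ∂_{k+1}:

  H_0: rank C_0 − rank ∂_1 = 9 − 8 = 1, and the invariant factors of ∂_1 are all 1, so H_0 ≅ Z.

H_0 = Z.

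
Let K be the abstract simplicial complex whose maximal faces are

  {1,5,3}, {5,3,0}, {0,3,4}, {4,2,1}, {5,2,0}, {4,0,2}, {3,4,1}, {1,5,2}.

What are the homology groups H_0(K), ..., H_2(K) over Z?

Order the vertices as 0 < 1 < 2 < 3 < 4 < 5. Listing each simplex with vertices in this order, K has dimension 2 with simplices:

  0-simplices (6): [0], [1], [2], [3], [4], [5]
  1-simplices (12): [0,2], [0,3], [0,4], [0,5], [1,2], [1,3], [1,4], [1,5], [2,4], [2,5], [3,4], [3,5]
  2-simplices (8): [0,2,4], [0,2,5], [0,3,4], [0,3,5], [1,2,4], [1,2,5], [1,3,4], [1,3,5]

Hence C_0 ≅ Z^6, C_1 ≅ Z^12, C_2 ≅ Z^8.

∂_1: C_1 → C_0 maps an edge to its endpoints' difference, ∂[p,q] = q − p. For instance
  ∂[2,5] = [5] − [2].
As a 6×12 matrix over Z this has rank 5, with invariant factors (1,1,1,1,1).

Boundary ∂_2: C_2 → C_1 maps a triangle to the signed sum of its edges. For instance
  ∂[1,2,5] = [2,5] − [1,5] + [1,2],
  ∂[0,2,4] = [2,4] − [0,4] + [0,2].
This gives a 12×8 integer matrix of rank 7; reducing to Smith normal form yields diagonal entries (1,1,1,1,1,1,1).

Now H_k = ker ∂_k / im ∂_{k+1}, so:

  H_0: rank C_0 − rank ∂_1 = 6 − 5 = 1, and the invariant factors of ∂_1 are all 1, so H_0 = Z.
  H_1: rank ker ∂_1 − rank ∂_2 = (12 − 5) − 7 = 0, and the invariant factors of ∂_2 are all 1, so H_1 = 0.
  H_2: rank ker ∂_2 − rank ∂_3 = (8 − 7) − 0 = 1, and there is no ∂_3, so H_2 = Z.

(K is a triangulation of the 2-sphere S^2.)

H_0 = Z,  H_1 = 0,  H_2 = Z.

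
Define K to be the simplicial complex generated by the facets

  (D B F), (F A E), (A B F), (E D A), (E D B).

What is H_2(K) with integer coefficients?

H_2 = 0.

Order the vertices as A < B < D < E < F. Listing each simplex with vertices in this order, K has dimension 2 with simplices:

  0-simplices (5): A, B, D, E, F
  1-simplices (10): AB, AD, AE, AF, BD, BE, BF, DE, DF, EF
  2-simplices (5): ABF, ADE, AEF, BDE, BDF

so the chain groups are C_0 ≅ Z^5, C_1 ≅ Z^10, C_2 ≅ Z^5.

The boundary map ∂_1: C_1 → C_0 maps an edge to its endpoints' difference, ∂[p,q] = q − p. For instance
  ∂BD = D − B.
This gives a 5×10 integer matrix of rank 4; reducing to Smith normal form yields diagonal entries (1,1,1,1).

∂_2: C_2 → C_1 acts by ∂[p,q,r] = [q,r] − [p,r] + [p,q]. For instance
  ∂ADE = DE − AE + AD,
  ∂AEF = EF − AF + AE.
The resulting 10×5 matrix has rank 5, and its Smith normal form has invariant factors (1,1,1,1,1).

Computing H_k = (kernel of ∂_k) / (image of ∂_{k+1}):

  H_2: rank ker ∂_2 − rank ∂_3 = (5 − 5) − 0 = 0, and there is no ∂_3, so H_2 = 0.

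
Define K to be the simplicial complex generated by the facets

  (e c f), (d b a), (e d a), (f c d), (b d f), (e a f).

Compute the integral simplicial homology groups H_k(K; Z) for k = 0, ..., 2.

Order the vertices as a < b < c < d < e < f. Listing each simplex with vertices in this order, K has dimension 2 with simplices:

  0-simplices (6): a, b, c, d, e, f
  1-simplices (12): ab, ad, ae, af, bd, bf, cd, ce, cf, de, df, ef
  2-simplices (6): abd, ade, aef, bdf, cdf, cef

Hence C_0 ≅ Z^6, C_1 ≅ Z^12, C_2 ≅ Z^6.

The boundary map ∂_1: C_1 → C_0 sends each edge [p,q] (with p < q) to q − p.
The 6×12 boundary matrix has rank 5 and Smith normal form diag(1,1,1,1,1).

Boundary ∂_2: C_2 → C_1 maps a triangle to the signed sum of its edges. For instance
  ∂cef = ef − cf + ce,
  ∂cdf = df − cf + cd.
As a 12×6 matrix over Z this has rank 6, with invariant factors (1,1,1,1,1,1).

Now H_k = ker ∂_k / im ∂_{k+1}, so:

  H_0: rank C_0 − rank ∂_1 = 6 − 5 = 1, and the invariant factors of ∂_1 are all 1, so H_0 = Z.
  H_1: rank ker ∂_1 − rank ∂_2 = (12 − 5) − 6 = 1, and the invariant factors of ∂_2 are all 1, so H_1 = Z.
  H_2: rank ker ∂_2 − rank ∂_3 = (6 − 6) − 0 = 0, and there is no ∂_3, so H_2 = 0.

H_0 = Z,  H_1 = Z,  H_2 = 0.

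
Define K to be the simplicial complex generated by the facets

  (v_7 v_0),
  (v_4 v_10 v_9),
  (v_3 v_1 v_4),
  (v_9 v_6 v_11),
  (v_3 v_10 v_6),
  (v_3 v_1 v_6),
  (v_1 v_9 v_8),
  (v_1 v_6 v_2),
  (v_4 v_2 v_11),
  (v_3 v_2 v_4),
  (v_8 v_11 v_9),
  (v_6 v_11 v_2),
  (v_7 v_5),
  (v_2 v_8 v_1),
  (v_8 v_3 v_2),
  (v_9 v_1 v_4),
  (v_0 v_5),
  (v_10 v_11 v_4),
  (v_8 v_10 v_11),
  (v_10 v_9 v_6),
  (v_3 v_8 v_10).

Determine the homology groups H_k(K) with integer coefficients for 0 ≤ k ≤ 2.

We work with the vertex ordering v_0 < v_1 < v_2 < v_3 < v_4 < v_5 < v_6 < v_7 < v_8 < v_9 < v_10 < v_11. The simplices of K, each written with vertices in increasing order, are:

  0-simplices (12): [v_0], [v_1], [v_2], [v_3], [v_4], [v_5], [v_6], [v_7], [v_8], [v_9], [v_10], [v_11]
  1-simplices (30): (30 of them)
  2-simplices (18): (18 of them)

Hence C_0 ≅ Z^12, C_1 ≅ Z^30, C_2 ≅ Z^18.

Boundary ∂_1: C_1 → C_0 sends each edge [p,q] (with p < q) to q − p. For instance
  ∂[v_1,v_9] = [v_9] − [v_1].
This gives a 12×30 integer matrix of rank 10; reducing to Smith normal form yields diagonal entries (1,1,1,1,1,1,1,1,1,1).

∂_2: C_2 → C_1 sends each 2-simplex [p,q,r] to [q,r] − [p,r] + [p,q]. For instance
  ∂[v_3,v_6,v_10] = [v_6,v_10] − [v_3,v_10] + [v_3,v_6],
  ∂[v_4,v_10,v_11] = [v_10,v_11] − [v_4,v_11] + [v_4,v_10].
This gives a 30×18 integer matrix of rank 18; reducing to Smith normal form yields diagonal entries (1,1,1,1,1,1,1,1,1,1,1,1,1,1,1,1,1,2).

Computing H_k = (kernel of ∂_k) / (image of ∂_{k+1}):

  H_0: rank C_0 − rank ∂_1 = 12 − 10 = 2, and the invariant factors of ∂_1 are all 1, so H_0 ≅ Z^2.
  H_1: rank ker ∂_1 − rank ∂_2 = (30 − 10) − 18 = 2, and ∂_2 has invariant factor 2 > 1, so H_1 ≅ Z^2 ⊕ Z/2.
  H_2: rank ker ∂_2 − rank ∂_3 = (18 − 18) − 0 = 0, and there is no ∂_3, so H_2 ≅ 0.

As a check, the Euler characteristic is 12 − 30 + 18 = 0, which agrees with 2 − 2 + 0 = 0.
(K is a triangulation of the disjoint union of the circle S^1 and the Klein bottle.)

H_0 = Z^2,  H_1 = Z^2 ⊕ Z/2,  H_2 = 0.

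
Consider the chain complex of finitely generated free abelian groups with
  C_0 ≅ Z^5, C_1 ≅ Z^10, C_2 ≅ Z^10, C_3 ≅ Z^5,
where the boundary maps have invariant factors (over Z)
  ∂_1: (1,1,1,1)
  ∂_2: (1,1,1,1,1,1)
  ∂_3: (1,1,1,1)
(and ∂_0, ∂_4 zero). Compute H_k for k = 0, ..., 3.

H_0: b_0 = 5 − 0 − 4 = 1; torsion from ∂_1 factors > 1: none. So H_0 ≅ Z.
H_1: b_1 = 10 − 4 − 6 = 0; torsion from ∂_2 factors > 1: none. So H_1 ≅ 0.
H_2: b_2 = 10 − 6 − 4 = 0; torsion from ∂_3 factors > 1: none. So H_2 ≅ 0.
H_3: b_3 = 5 − 4 − 0 = 1; torsion from ∂_4 factors > 1: none. So H_3 ≅ Z.

H_0 ≅ Z,  H_1 = 0,  H_2 = 0,  H_3 ≅ Z.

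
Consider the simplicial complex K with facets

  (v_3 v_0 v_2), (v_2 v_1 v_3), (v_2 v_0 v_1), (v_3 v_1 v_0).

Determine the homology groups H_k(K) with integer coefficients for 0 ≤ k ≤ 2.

Order the vertices as v_0 < v_1 < v_2 < v_3. Listing each simplex with vertices in this order, K has dimension 2 with simplices:

  0-simplices (4): [v_0], [v_1], [v_2], [v_3]
  1-simplices (6): [v_0,v_1], [v_0,v_2], [v_0,v_3], [v_1,v_2], [v_1,v_3], [v_2,v_3]
  2-simplices (4): [v_0,v_1,v_2], [v_0,v_1,v_3], [v_0,v_2,v_3], [v_1,v_2,v_3]

giving chain groups C_0 ≅ Z^4, C_1 ≅ Z^6, C_2 ≅ Z^4.

Boundary ∂_1: C_1 → C_0 maps an edge to its endpoints' difference, ∂[p,q] = q − p.
The resulting 4×6 matrix has rank 3, and its Smith normal form has invariant factors (1,1,1).

∂_2: C_2 → C_1 acts by ∂[p,q,r] = [q,r] − [p,r] + [p,q]. For instance
  ∂[v_0,v_1,v_2] = [v_1,v_2] − [v_0,v_2] + [v_0,v_1],
  ∂[v_0,v_1,v_3] = [v_1,v_3] − [v_0,v_3] + [v_0,v_1].
As a 6×4 matrix over Z this has rank 3, with invariant factors (1,1,1).

Now H_k = ker ∂_k / im ∂_{k+1}, so:

  H_0: rank C_0 − rank ∂_1 = 4 − 3 = 1, and the invariant factors of ∂_1 are all 1, so H_0 = Z.
  H_1: rank ker ∂_1 − rank ∂_2 = (6 − 3) − 3 = 0, and the invariant factors of ∂_2 are all 1, so H_1 = 0.
  H_2: rank ker ∂_2 − rank ∂_3 = (4 − 3) − 0 = 1, and there is no ∂_3, so H_2 = Z.

H_0 ≅ Z,  H_1 = 0,  H_2 ≅ Z.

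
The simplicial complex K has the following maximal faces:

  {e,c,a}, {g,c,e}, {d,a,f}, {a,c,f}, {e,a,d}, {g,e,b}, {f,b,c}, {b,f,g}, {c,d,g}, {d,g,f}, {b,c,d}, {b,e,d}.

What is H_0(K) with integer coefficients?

Take the total order a < b < c < d < e < f < g on the vertex set. Then K (dimension 2) consists of the simplices:

  0-simplices (7): a, b, c, d, e, f, g
  1-simplices (18): ac, ad, ae, af, bc, bd, be, bf, bg, cd, ce, cf, cg, de, df, dg, eg, fg
  2-simplices (12): ace, acf, ade, adf, bcd, bcf, bde, beg, bfg, cdg, ceg, dfg

giving chain groups C_0 ≅ Z^7, C_1 ≅ Z^18, C_2 ≅ Z^12.

Boundary ∂_1: C_1 → C_0 sends each edge [p,q] (with p < q) to q − p.
As a 7×18 matrix over Z this has rank 6, with invariant factors (1,1,1,1,1,1).

∂_2: C_2 → C_1 maps a triangle to the signed sum of its edges. For instance
  ∂bcd = cd − bd + bc,
  ∂ceg = eg − cg + ce.
The 18×12 boundary matrix has rank 12 and Smith normal form diag(1,1,1,1,1,1,1,1,1,1,1,2).

Computing H_k = (kernel of ∂_k) / (image of ∂_{k+1}):

  H_0: rank C_0 − rank ∂_1 = 7 − 6 = 1, and the invariant factors of ∂_1 are all 1, so H_0 ≅ Z.

(K is a triangulation of the real projective plane RP^2.)

H_0 ≅ Z.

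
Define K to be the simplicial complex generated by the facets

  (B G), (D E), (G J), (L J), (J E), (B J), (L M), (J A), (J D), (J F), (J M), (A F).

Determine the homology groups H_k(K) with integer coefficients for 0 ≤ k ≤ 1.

H_0 = Z,  H_1 = Z^4.

Take the total order A < B < D < E < F < G < J < L < M on the vertex set. Then K (dimension 1) consists of the simplices:

  0-simplices (9): A, B, D, E, F, G, J, L, M
  1-simplices (12): AF, AJ, BG, BJ, DE, DJ, EJ, FJ, GJ, JL, JM, LM

so the chain groups are C_0 ≅ Z^9, C_1 ≅ Z^12.

Boundary ∂_1: C_1 → C_0 maps an edge to its endpoints' difference, ∂[p,q] = q − p.
The 9×12 boundary matrix has rank 8 and Smith normal form diag(1,1,1,1,1,1,1,1).

Now H_k = ker ∂_k / im ∂_{k+1}, so:

  H_0: rank C_0 − rank ∂_1 = 9 − 8 = 1, and the invariant factors of ∂_1 are all 1, so H_0 = Z.
  H_1: rank ker ∂_1 − rank ∂_2 = (12 − 8) − 0 = 4, and there is no ∂_2, so H_1 = Z^4.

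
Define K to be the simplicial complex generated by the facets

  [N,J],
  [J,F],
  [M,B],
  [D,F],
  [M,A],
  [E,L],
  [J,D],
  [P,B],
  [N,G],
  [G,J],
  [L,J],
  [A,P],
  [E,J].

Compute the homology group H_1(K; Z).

K has 11 vertices, 13 edges.
rank ∂_1 = 9, rank ∂_2 = 0 ⇒ b_1 = 13 − 9 − 0 = 4. So H_1 = Z^4.

H_1 ≅ Z^4.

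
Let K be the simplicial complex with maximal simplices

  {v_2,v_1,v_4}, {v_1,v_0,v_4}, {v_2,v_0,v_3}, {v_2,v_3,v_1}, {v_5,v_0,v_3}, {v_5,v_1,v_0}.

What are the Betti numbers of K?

b_0 = 1, b_1 = 1, b_2 = 0.

We work with the vertex ordering v_0 < v_1 < v_2 < v_3 < v_4 < v_5. The simplices of K, each written with vertices in increasing order, are:

  0-simplices (6): [v_0], [v_1], [v_2], [v_3], [v_4], [v_5]
  1-simplices (12): [v_0,v_1], [v_0,v_2], [v_0,v_3], [v_0,v_4], [v_0,v_5], [v_1,v_2], [v_1,v_3], [v_1,v_4], [v_1,v_5], [v_2,v_3], [v_2,v_4], [v_3,v_5]
  2-simplices (6): [v_0,v_1,v_4], [v_0,v_1,v_5], [v_0,v_2,v_3], [v_0,v_3,v_5], [v_1,v_2,v_3], [v_1,v_2,v_4]

giving chain groups C_0 ≅ Z^6, C_1 ≅ Z^12, C_2 ≅ Z^6.

∂_1: C_1 → C_0 is given by ∂[p,q] = [q] − [p]. For instance
  ∂[v_0,v_5] = [v_5] − [v_0].
This gives a 6×12 integer matrix of rank 5; reducing to Smith normal form yields diagonal entries (1,1,1,1,1).

∂_2: C_2 → C_1 sends each 2-simplex [p,q,r] to [q,r] − [p,r] + [p,q]. For instance
  ∂[v_0,v_1,v_4] = [v_1,v_4] − [v_0,v_4] + [v_0,v_1],
  ∂[v_0,v_2,v_3] = [v_2,v_3] − [v_0,v_3] + [v_0,v_2].
As a 12×6 matrix over Z this has rank 6, with invariant factors (1,1,1,1,1,1).

From H_k ≅ ker(∂_k) / im(∂_{k+1}) we obtain:

  H_0: rank C_0 − rank ∂_1 = 6 − 5 = 1, and the invariant factors of ∂_1 are all 1, so H_0 ≅ Z.
  H_1: rank ker ∂_1 − rank ∂_2 = (12 − 5) − 6 = 1, and the invariant factors of ∂_2 are all 1, so H_1 ≅ Z.
  H_2: rank ker ∂_2 − rank ∂_3 = (6 − 6) − 0 = 0, and there is no ∂_3, so H_2 ≅ 0.

As a check, the Euler characteristic is 6 − 12 + 6 = 0, which agrees with 1 − 1 + 0 = 0.
(K is a triangulation of the cylinder S^1 x I.)

Hence the Betti numbers are b_0 = 1, b_1 = 1, b_2 = 0.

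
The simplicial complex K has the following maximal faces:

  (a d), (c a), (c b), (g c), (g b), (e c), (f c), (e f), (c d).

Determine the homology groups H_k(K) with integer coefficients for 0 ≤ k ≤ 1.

H_0 = Z,  H_1 = Z^3.

Order the vertices as a < b < c < d < e < f < g. Listing each simplex with vertices in this order, K has dimension 1 with simplices:

  0-simplices (7): a, b, c, d, e, f, g
  1-simplices (9): ac, ad, bc, bg, cd, ce, cf, cg, ef

so the chain groups are C_0 ≅ Z^7, C_1 ≅ Z^9.

∂_1: C_1 → C_0 is given by ∂[p,q] = [q] − [p].
The resulting 7×9 matrix has rank 6, and its Smith normal form has invariant factors (1,1,1,1,1,1).

Reading off H_k = ker ∂_k / im ∂_{k+1}:

  H_0: rank C_0 − rank ∂_1 = 7 − 6 = 1, and the invariant factors of ∂_1 are all 1, so H_0 = Z.
  H_1: rank ker ∂_1 − rank ∂_2 = (9 − 6) − 0 = 3, and there is no ∂_2, so H_1 = Z^3.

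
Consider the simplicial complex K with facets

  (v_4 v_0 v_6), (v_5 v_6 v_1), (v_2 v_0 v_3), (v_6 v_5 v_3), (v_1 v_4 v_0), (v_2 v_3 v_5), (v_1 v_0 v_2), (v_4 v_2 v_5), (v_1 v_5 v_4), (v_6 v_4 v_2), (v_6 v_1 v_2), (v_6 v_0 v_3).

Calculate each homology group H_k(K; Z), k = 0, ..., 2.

We work with the vertex ordering v_0 < v_1 < v_2 < v_3 < v_4 < v_5 < v_6. The simplices of K, each written with vertices in increasing order, are:

  0-simplices (7): [v_0], [v_1], [v_2], [v_3], [v_4], [v_5], [v_6]
  1-simplices (18): (18 of them)
  2-simplices (12): (12 of them)

Hence C_0 ≅ Z^7, C_1 ≅ Z^18, C_2 ≅ Z^12.

Boundary ∂_1: C_1 → C_0 sends each edge [p,q] (with p < q) to q − p. For instance
  ∂[v_0,v_3] = [v_3] − [v_0].
As a 7×18 matrix over Z this has rank 6, with invariant factors (1,1,1,1,1,1).

Boundary ∂_2: C_2 → C_1 sends each 2-simplex [p,q,r] to [q,r] − [p,r] + [p,q]. For instance
  ∂[v_1,v_5,v_6] = [v_5,v_6] − [v_1,v_6] + [v_1,v_5],
  ∂[v_2,v_4,v_6] = [v_4,v_6] − [v_2,v_6] + [v_2,v_4].
As a 18×12 matrix over Z this has rank 12, with invariant factors (1,1,1,1,1,1,1,1,1,1,1,2).

From H_k ≅ ker(∂_k) / im(∂_{k+1}) we obtain:

  H_0: rank C_0 − rank ∂_1 = 7 − 6 = 1, and the invariant factors of ∂_1 are all 1, so H_0 ≅ Z.
  H_1: rank ker ∂_1 − rank ∂_2 = (18 − 6) − 12 = 0, and ∂_2 has invariant factor 2 > 1, so H_1 ≅ Z/2.
  H_2: rank ker ∂_2 − rank ∂_3 = (12 − 12) − 0 = 0, and there is no ∂_3, so H_2 ≅ 0.

As a check, the Euler characteristic is 7 − 18 + 12 = 1, which agrees with 1 − 0 + 0 = 1.
(K is a triangulation of the real projective plane RP^2.)

H_0 ≅ Z,  H_1 ≅ Z/2,  H_2 = 0.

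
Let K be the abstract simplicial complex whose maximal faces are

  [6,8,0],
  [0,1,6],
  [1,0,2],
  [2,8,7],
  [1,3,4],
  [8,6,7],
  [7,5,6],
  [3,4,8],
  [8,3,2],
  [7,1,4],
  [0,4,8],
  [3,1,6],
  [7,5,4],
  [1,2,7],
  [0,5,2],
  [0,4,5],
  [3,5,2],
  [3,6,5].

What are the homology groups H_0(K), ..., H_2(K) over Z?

We work with the vertex ordering 0 < 1 < 2 < 3 < 4 < 5 < 6 < 7 < 8. The simplices of K, each written with vertices in increasing order, are:

  0-simplices (9): [0], [1], [2], [3], [4], [5], [6], [7], [8]
  1-simplices (27): (27 of them)
  2-simplices (18): [0,1,2], [0,1,6], [0,2,5], [0,4,5], [0,4,8], [0,6,8], [1,2,7], [1,3,4], [1,3,6], [1,4,7], [2,3,5], [2,3,8], [2,7,8], [3,4,8], [3,5,6], [4,5,7], [5,6,7], [6,7,8]

Hence C_0 ≅ Z^9, C_1 ≅ Z^27, C_2 ≅ Z^18.

The boundary map ∂_1: C_1 → C_0 is given by ∂[p,q] = [q] − [p].
The resulting 9×27 matrix has rank 8, and its Smith normal form has invariant factors (1,1,1,1,1,1,1,1).

Boundary ∂_2: C_2 → C_1 maps a triangle to the signed sum of its edges. For instance
  ∂[6,7,8] = [7,8] − [6,8] + [6,7],
  ∂[0,1,6] = [1,6] − [0,6] + [0,1].
The resulting 27×18 matrix has rank 17, and its Smith normal form has invariant factors (1,1,1,1,1,1,1,1,1,1,1,1,1,1,1,1,1).

Computing H_k = (kernel of ∂_k) / (image of ∂_{k+1}):

  H_0: rank C_0 − rank ∂_1 = 9 − 8 = 1, and the invariant factors of ∂_1 are all 1, so H_0 = Z.
  H_1: rank ker ∂_1 − rank ∂_2 = (27 − 8) − 17 = 2, and the invariant factors of ∂_2 are all 1, so H_1 = Z^2.
  H_2: rank ker ∂_2 − rank ∂_3 = (18 − 17) − 0 = 1, and there is no ∂_3, so H_2 = Z.

H_0 ≅ Z,  H_1 ≅ Z^2,  H_2 ≅ Z.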